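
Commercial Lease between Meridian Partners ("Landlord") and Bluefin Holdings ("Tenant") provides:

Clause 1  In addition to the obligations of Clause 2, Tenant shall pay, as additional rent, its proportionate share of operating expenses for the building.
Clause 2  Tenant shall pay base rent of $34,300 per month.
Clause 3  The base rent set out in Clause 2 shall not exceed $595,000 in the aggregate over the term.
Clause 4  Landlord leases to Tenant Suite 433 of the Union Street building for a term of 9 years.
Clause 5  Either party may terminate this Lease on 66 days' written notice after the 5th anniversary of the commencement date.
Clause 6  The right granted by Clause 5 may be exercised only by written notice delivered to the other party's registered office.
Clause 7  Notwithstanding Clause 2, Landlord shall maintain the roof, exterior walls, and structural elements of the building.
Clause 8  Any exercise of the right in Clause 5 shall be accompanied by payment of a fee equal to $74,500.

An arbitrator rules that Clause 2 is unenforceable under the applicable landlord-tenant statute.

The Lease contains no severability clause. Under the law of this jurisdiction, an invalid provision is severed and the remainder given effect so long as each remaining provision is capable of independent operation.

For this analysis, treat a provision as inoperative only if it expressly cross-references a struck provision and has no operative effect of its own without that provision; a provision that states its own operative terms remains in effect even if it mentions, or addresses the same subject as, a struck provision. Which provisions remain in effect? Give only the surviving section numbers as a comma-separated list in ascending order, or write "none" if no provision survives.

1, 4, 5, 6, 7, 8

Clause 2 is struck. Clause 3 does nothing except set the aggregate cap on the base rent by reference to Clause 2; with Clause 2 gone it has no independent effect and is inoperative. Although Clause 1 refers to Clause 2, its operative terms do not depend on Clause 2, so it remains in effect. Clause 7 mentions Clause 2 but its own obligation stands independently of Clause 2, so Clause 7 is not affected. Under the stated default rule, only provisions that cannot operate independently fall away; the rest are enforced. Clause 1, Clause 4, Clause 5, Clause 6, Clause 7, and Clause 8 remain in effect.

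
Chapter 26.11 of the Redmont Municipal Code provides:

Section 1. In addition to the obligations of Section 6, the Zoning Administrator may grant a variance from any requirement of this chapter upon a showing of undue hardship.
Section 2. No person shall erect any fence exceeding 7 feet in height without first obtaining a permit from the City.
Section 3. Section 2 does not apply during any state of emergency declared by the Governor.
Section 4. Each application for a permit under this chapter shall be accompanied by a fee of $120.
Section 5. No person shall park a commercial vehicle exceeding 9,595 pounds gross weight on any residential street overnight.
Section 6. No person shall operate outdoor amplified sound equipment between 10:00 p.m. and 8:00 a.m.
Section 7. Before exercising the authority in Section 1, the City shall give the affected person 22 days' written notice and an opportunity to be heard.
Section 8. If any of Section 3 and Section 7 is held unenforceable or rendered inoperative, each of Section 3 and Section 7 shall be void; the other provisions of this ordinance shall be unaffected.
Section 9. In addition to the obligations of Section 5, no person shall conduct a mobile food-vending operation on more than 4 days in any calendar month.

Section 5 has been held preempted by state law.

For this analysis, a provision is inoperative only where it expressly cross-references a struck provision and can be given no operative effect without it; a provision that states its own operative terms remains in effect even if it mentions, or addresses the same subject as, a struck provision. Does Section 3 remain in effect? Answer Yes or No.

Section 5 is struck. Although Section 9 refers to Section 5, its operative terms do not depend on Section 5, so it remains in effect. Nothing else in the ordinance is defined by reference to Section 5. Section 8 ties Section 3 and Section 7 together, but none of those is affected here; the remaining provisions continue in force under Section 8. Section 1, Section 2, Section 3, Section 4, Section 6, Section 7, Section 8, and Section 9 remain in effect. Section 3 is among the surviving provisions, so the answer is yes.

Yes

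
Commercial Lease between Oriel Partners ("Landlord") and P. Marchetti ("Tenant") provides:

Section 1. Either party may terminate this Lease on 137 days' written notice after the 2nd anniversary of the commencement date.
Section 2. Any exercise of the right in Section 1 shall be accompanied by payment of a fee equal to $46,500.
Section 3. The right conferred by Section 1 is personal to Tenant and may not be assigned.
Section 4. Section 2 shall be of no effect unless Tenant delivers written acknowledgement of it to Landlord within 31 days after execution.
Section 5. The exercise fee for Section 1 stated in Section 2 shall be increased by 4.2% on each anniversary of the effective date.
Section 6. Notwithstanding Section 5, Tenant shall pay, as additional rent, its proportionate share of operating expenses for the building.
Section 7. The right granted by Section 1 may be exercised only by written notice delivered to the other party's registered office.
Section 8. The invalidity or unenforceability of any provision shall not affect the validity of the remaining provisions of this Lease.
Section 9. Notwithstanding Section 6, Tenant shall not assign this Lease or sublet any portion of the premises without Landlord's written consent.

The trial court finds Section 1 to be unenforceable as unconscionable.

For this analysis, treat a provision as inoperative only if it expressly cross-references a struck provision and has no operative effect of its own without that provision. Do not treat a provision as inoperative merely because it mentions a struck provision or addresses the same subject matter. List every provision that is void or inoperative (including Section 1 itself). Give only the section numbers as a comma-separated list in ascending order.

Section 1 is struck. Section 2 has no operative effect of its own apart from Section 1 and is therefore inoperative. Section 3 has no operative effect of its own apart from Section 1 and is therefore inoperative. Section 7 has no operative effect of its own apart from Section 1 and is therefore inoperative. Section 4 operates only by reference to Section 2, so it falls with Section 2. The whole of Section 5 is the escalation of the exercise fee for Section 1, defined by reference to Section 2, so Section 5 cannot stand once Section 2 is removed. Section 6 mentions Section 5 but its own obligation stands independently of Section 5, so Section 6 is not affected. Under the severability clause in Section 8, the remaining provisions continue in force. Section 6, Section 8, and Section 9 remain in effect.

1, 2, 3, 4, 5, 7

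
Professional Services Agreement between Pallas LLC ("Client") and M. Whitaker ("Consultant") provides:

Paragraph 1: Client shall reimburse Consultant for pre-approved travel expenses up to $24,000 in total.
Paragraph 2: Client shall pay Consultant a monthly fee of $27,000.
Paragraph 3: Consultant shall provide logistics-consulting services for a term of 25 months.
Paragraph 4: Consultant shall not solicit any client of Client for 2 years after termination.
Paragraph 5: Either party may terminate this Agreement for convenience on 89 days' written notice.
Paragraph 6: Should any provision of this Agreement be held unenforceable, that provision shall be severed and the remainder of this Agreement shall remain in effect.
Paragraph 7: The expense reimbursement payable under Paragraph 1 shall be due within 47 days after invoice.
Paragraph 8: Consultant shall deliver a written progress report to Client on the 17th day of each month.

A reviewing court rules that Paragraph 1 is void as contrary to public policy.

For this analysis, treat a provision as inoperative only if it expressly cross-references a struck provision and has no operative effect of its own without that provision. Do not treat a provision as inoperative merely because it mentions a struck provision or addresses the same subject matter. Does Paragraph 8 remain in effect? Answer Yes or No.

Yes

Paragraph 1 is struck. The whole of Paragraph 7 is the payment deadline for the expense reimbursement, defined by reference to Paragraph 1, so Paragraph 7 cannot stand once Paragraph 1 is removed. Paragraph 6 is a severability clause and preserves every provision that can still be given independent effect. That leaves Paragraph 2, Paragraph 3, Paragraph 4, Paragraph 5, Paragraph 6, and Paragraph 8 in effect. Paragraph 8 is among the surviving provisions, so the answer is yes.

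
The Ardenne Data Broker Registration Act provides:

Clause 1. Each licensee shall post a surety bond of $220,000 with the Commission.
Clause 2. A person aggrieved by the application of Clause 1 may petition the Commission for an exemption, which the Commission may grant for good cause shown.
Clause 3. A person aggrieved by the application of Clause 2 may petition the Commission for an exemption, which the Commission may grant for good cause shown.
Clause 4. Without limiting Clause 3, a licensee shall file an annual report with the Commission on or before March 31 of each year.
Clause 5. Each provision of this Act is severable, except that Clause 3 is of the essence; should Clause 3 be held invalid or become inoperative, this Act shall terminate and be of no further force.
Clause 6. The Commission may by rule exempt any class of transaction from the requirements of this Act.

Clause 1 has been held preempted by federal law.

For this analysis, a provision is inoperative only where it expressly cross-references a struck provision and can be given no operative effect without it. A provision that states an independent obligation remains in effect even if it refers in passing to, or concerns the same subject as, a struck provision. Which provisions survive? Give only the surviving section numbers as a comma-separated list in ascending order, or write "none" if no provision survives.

none

Clause 1 is struck. Clause 2 operates only by reference to Clause 1, so it falls with Clause 1. Clause 3 operates only by reference to Clause 2, so it falls with Clause 2. Clause 5 makes Clause 3 an essential term, and Clause 3 has been rendered inoperative by the cascade; under Clause 5, the entire Act is therefore void. No provision of the Act survives.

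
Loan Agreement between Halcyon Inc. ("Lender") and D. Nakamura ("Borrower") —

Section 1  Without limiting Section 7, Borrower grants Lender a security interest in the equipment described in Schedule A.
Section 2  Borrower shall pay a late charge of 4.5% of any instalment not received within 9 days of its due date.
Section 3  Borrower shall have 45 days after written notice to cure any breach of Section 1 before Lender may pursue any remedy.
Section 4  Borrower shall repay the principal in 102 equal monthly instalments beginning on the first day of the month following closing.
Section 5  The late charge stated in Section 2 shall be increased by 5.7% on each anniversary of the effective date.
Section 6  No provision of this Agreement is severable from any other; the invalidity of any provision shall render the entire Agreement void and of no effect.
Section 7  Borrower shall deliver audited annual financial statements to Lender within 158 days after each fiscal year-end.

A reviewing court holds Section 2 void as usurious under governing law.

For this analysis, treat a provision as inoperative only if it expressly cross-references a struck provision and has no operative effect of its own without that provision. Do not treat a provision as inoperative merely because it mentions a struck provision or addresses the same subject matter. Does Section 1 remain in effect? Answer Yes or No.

Section 2 is struck. Section 5 does nothing except set the escalation of the late charge by reference to Section 2; with Section 2 gone it has no independent effect and is inoperative. Section 6 provides that the Agreement is not severable, so the invalidity of any one provision voids the entire Agreement. No provision of the Agreement survives. Section 1 is among the inoperative provisions, so the answer is no.

No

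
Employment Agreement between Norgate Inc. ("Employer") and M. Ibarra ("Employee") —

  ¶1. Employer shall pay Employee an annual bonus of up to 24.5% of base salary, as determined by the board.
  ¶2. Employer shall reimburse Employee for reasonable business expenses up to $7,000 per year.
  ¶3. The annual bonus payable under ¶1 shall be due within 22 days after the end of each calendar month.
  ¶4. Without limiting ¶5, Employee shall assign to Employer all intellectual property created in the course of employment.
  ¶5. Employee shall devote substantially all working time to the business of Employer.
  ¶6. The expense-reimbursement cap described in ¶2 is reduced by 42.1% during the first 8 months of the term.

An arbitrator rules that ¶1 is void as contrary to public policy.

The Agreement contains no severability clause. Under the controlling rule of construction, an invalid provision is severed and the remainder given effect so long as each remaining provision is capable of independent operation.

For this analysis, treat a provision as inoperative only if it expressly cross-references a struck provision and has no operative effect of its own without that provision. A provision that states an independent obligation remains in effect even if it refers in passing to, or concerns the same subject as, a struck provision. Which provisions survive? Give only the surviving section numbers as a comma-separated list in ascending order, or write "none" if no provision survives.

2, 4, 5, 6

¶1 is struck. ¶3 has no operative effect of its own apart from ¶1 and is therefore inoperative. With no severability clause, the stated default rule severs what cannot stand and enforces each remaining provision that can operate on its own. That leaves ¶2, ¶4, ¶5, and ¶6 in effect.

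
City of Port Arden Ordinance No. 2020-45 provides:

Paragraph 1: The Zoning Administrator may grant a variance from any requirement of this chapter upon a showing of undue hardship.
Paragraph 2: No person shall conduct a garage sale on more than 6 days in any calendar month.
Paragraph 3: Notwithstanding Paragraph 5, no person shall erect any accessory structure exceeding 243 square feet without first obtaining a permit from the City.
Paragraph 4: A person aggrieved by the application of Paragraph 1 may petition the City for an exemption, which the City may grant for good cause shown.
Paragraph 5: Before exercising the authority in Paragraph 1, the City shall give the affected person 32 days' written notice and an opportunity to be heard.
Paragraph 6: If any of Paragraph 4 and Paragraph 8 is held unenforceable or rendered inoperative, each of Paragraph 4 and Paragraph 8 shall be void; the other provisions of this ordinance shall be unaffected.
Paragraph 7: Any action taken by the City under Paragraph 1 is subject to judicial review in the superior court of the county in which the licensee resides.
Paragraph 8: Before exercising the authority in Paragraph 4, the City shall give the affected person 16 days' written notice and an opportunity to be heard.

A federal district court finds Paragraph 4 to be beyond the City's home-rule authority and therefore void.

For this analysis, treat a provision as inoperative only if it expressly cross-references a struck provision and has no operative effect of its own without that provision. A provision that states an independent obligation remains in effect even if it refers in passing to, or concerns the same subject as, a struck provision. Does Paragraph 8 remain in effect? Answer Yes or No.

No

Paragraph 4 is struck. Paragraph 8 operates only by reference to Paragraph 4, so it falls with Paragraph 4. Paragraph 6 declares Paragraph 4 and Paragraph 8 mutually dependent; since one of them has fallen, all of them are of no effect. The remainder continues in force under Paragraph 6. Paragraph 1, Paragraph 2, Paragraph 3, Paragraph 5, Paragraph 6, and Paragraph 7 remain in effect. Paragraph 8 is among the inoperative provisions, so the answer is no.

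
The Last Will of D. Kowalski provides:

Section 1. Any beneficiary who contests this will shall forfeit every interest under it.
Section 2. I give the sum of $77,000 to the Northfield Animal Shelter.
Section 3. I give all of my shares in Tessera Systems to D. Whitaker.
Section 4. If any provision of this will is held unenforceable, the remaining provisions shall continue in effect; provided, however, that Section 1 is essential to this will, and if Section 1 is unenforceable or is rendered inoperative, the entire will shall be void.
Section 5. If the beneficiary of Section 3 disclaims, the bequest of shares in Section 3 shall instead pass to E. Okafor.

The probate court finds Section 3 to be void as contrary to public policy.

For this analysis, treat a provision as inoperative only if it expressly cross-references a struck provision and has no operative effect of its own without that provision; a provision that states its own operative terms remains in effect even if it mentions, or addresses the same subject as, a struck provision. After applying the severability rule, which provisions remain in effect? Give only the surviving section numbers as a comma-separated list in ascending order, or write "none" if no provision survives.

1, 2, 4

Section 3 is struck. Section 5 operates only by reference to Section 3, so it falls with Section 3. Section 4 makes Section 1 an essential term, but Section 1 is unaffected, so the severability proviso in Section 4 preserves the remaining provisions. Section 1, Section 2, and Section 4 remain in effect.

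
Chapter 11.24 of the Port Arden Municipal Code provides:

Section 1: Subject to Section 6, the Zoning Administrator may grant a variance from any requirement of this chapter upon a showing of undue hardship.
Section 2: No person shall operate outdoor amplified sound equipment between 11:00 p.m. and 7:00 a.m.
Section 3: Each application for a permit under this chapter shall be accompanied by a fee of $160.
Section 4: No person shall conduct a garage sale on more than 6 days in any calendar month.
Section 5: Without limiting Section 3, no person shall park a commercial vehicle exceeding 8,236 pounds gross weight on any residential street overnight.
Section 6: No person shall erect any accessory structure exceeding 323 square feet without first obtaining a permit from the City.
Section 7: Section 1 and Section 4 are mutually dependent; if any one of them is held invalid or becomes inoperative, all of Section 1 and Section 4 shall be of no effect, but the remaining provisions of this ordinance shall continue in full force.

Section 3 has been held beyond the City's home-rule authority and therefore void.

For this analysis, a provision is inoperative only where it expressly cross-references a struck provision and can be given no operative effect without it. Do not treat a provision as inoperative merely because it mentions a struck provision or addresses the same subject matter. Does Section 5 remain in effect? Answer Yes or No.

Section 3 is struck. Although Section 5 refers to Section 3, its operative terms do not depend on Section 3, so it remains in effect. Nothing else in the ordinance is defined by reference to Section 3. Section 7 ties Section 1 and Section 4 together, but none of those is affected here; the remaining provisions continue in force under Section 7. That leaves Section 1, Section 2, Section 4, Section 5, Section 6, and Section 7 in effect. Section 5 is among the surviving provisions, so the answer is yes.

Yes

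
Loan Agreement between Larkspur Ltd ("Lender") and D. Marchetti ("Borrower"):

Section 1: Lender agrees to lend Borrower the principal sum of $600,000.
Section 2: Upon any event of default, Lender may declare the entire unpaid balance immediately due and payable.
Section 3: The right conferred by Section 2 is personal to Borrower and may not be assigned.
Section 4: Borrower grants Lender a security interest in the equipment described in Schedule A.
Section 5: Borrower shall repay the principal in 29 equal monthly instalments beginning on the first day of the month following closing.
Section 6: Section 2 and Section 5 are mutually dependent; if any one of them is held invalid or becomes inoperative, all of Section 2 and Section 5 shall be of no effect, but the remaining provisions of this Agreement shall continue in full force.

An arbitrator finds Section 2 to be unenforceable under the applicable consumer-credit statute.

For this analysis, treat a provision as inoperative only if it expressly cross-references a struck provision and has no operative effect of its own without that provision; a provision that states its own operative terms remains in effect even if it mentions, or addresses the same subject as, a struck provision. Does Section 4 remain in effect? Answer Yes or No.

Section 2 is struck. Section 3 merely fixes the non-assignment of Section 2; with Section 2 gone it has nothing to operate on and falls away. Section 6 declares Section 2 and Section 5 mutually dependent; since one of them has fallen, all of them are of no effect. That brings down Section 5 as well. The remainder continues in force under Section 6. The provisions still in force are Section 1, Section 4, and Section 6. Section 4 is among the surviving provisions, so the answer is yes.

Yes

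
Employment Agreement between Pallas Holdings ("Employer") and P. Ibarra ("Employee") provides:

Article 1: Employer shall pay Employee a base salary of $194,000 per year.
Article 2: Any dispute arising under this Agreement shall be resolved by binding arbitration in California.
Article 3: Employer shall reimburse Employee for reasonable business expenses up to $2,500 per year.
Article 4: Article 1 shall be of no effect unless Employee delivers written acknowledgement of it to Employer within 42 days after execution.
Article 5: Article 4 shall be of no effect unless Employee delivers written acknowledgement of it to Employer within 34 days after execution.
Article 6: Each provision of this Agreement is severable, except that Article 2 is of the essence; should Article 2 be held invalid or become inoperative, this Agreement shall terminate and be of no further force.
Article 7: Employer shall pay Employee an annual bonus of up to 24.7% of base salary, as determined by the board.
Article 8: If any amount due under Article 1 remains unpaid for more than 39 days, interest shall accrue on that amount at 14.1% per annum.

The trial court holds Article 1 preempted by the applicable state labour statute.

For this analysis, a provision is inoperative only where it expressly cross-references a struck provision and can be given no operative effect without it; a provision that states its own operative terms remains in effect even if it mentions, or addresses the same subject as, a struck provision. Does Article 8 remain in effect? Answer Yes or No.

Article 1 is struck. Article 4 has no operative effect of its own apart from Article 1 and is therefore inoperative. Article 8 does nothing except set the default interest on the base salary by reference to Article 1; with Article 1 gone it has no independent effect and is inoperative. The only function of Article 5 is the acknowledgement condition for Article 4, so it cannot stand once Article 4 is removed. Article 6 makes Article 2 an essential term, but Article 2 is unaffected, so the severability proviso in Article 6 preserves the remaining provisions. That leaves Article 2, Article 3, Article 6, and Article 7 in effect. Article 8 is among the inoperative provisions, so the answer is no.

No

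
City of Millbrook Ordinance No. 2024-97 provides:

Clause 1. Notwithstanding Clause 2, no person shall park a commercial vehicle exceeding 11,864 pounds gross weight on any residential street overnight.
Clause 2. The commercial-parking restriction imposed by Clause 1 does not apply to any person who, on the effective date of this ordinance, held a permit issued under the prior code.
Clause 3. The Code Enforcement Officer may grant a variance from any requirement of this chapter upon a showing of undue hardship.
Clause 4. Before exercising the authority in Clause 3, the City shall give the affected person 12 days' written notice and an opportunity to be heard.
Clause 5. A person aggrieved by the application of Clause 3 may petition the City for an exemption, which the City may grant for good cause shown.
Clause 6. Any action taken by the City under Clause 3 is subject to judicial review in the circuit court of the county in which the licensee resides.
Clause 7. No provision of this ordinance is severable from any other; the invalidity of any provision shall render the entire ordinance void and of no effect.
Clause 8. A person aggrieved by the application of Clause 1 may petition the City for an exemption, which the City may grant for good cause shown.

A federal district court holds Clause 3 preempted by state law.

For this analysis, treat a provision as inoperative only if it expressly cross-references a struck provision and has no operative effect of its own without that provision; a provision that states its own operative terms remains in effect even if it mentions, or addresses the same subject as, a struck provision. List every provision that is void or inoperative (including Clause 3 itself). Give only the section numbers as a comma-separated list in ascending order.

Clause 3 is struck. Clause 4 has no operative effect of its own apart from Clause 3 and is therefore inoperative. Clause 5 merely fixes the exemption procedure for Clause 3; with Clause 3 gone it has nothing to operate on and falls away. Clause 6 has no operative effect of its own apart from Clause 3 and is therefore inoperative. Clause 7 provides that the ordinance is not severable, so the invalidity of any one provision voids the entire ordinance. No provision of the ordinance survives.

1, 2, 3, 4, 5, 6, 7, 8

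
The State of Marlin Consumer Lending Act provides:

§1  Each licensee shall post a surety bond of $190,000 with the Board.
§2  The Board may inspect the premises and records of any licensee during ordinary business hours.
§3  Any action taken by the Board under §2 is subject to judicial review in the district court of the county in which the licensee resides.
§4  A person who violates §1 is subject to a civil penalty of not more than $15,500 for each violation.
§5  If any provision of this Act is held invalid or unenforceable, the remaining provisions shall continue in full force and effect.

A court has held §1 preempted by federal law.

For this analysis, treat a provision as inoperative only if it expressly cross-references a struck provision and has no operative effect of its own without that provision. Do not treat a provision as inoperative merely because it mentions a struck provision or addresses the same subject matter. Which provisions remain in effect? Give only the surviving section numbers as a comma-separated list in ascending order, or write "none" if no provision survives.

2, 3, 5

§1 is struck. The only function of §4 is the civil penalty for violating §1, so it cannot stand once §1 is removed. Under the severability clause in §5, the remaining provisions continue in force. The provisions still in force are §2, §3, and §5.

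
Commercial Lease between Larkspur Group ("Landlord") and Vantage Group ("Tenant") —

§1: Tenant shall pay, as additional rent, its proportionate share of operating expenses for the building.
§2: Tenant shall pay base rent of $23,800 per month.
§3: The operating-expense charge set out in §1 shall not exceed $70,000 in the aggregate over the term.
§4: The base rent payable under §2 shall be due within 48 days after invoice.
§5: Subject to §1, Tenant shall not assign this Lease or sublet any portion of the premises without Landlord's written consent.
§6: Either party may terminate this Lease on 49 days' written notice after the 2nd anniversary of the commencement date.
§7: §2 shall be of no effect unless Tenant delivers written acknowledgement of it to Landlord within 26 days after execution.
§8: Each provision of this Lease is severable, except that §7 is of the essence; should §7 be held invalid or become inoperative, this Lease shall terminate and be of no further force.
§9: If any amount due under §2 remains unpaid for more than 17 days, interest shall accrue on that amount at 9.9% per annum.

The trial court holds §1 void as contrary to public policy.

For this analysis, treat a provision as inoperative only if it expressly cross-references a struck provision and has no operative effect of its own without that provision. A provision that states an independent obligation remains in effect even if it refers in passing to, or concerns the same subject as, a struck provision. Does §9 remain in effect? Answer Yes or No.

§1 is struck. The whole of §3 is the aggregate cap on the operating-expense charge, defined by reference to §1, so §3 cannot stand once §1 is removed. §5 mentions §1 but its own obligation stands independently of §1, so §5 is not affected. §8 makes §7 an essential term, but §7 is unaffected, so the severability proviso in §8 preserves the remaining provisions. §2, §4, §5, §6, §7, §8, and §9 remain in effect. §9 is among the surviving provisions, so the answer is yes.

Yes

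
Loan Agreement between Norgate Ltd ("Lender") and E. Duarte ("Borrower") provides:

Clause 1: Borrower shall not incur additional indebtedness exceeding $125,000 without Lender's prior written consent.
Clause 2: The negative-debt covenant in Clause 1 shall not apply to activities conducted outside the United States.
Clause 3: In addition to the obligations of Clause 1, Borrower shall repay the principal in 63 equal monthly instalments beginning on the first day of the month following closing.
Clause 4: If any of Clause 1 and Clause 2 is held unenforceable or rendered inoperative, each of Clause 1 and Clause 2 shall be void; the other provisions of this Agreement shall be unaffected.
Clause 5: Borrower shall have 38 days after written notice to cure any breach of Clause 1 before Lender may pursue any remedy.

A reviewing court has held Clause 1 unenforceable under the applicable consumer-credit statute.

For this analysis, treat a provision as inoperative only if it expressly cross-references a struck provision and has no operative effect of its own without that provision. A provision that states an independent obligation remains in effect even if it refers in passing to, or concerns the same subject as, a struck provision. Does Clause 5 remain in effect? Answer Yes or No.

Clause 1 is struck. Clause 2 operates only by reference to Clause 1, so it falls with Clause 1. The only function of Clause 5 is the cure period for breach of Clause 1, so it cannot stand once Clause 1 is removed. Although Clause 3 refers to Clause 1, its operative terms do not depend on Clause 1, so it remains in effect. Clause 4 declares Clause 1 and Clause 2 mutually dependent; since one of them has fallen, all of them are of no effect. The remainder continues in force under Clause 4. That leaves Clause 3 and Clause 4 in effect. Clause 5 is among the inoperative provisions, so the answer is no.

No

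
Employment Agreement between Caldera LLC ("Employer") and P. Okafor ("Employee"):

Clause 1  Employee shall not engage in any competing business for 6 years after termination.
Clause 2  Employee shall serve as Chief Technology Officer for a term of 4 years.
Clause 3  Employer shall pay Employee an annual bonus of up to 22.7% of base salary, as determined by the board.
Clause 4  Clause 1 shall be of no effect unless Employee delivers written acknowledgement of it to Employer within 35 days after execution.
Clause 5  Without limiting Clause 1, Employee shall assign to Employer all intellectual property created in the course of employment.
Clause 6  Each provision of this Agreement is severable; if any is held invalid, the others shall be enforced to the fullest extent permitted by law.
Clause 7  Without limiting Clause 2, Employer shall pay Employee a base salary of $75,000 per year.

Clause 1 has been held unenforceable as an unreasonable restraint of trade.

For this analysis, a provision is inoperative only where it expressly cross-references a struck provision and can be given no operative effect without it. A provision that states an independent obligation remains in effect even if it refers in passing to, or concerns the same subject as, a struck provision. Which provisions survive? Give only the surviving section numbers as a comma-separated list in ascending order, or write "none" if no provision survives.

2, 3, 5, 6, 7

Clause 1 is struck. The only function of Clause 4 is the acknowledgement condition for Clause 1, so it cannot stand once Clause 1 is removed. Clause 5 mentions Clause 1 but its own obligation stands independently of Clause 1, so Clause 5 is not affected. Clause 6 is a severability clause and preserves every provision that can still be given independent effect. The provisions still in force are Clause 2, Clause 3, Clause 5, Clause 6, and Clause 7.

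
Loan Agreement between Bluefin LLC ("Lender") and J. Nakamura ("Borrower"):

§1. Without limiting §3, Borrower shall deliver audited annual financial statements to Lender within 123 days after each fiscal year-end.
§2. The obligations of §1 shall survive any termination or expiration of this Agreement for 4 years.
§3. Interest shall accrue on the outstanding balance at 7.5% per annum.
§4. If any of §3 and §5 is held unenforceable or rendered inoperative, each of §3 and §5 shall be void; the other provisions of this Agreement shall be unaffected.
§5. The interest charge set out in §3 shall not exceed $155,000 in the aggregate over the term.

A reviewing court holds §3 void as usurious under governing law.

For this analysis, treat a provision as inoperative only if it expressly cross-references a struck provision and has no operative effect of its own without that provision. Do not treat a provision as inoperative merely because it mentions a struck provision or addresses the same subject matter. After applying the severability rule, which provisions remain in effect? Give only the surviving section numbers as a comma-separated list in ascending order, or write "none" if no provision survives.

§3 is struck. §5 does nothing except set the aggregate cap on the interest charge by reference to §3; with §3 gone it has no independent effect and is inoperative. Although §1 refers to §3, its operative terms do not depend on §3, so it remains in effect. §4 declares §3 and §5 mutually dependent; since one of them has fallen, all of them are of no effect. The remainder continues in force under §4. That leaves §1, §2, and §4 in effect.

1, 2, 4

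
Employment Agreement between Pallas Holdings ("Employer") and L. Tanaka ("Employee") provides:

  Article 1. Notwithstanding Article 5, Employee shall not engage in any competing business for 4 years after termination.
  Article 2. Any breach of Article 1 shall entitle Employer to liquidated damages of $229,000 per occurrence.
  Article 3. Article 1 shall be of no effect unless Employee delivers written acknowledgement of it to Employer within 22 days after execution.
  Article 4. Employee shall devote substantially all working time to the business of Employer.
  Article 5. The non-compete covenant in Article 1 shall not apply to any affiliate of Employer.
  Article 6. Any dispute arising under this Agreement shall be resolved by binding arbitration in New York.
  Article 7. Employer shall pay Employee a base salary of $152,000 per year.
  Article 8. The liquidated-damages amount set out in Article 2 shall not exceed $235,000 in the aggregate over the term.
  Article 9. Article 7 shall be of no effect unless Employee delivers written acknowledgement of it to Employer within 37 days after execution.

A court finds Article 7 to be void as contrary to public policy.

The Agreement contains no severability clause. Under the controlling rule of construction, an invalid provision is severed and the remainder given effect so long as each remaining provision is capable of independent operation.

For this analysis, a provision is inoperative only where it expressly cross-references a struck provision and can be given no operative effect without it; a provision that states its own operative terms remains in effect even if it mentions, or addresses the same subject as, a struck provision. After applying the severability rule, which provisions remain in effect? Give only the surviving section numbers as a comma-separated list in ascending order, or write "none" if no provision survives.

1, 2, 3, 4, 5, 6, 8

Article 7 is struck. Article 9 operates only by reference to Article 7, so it falls with Article 7. Under the stated default rule, only provisions that cannot operate independently fall away; the rest are enforced. That leaves Article 1, Article 2, Article 3, Article 4, Article 5, Article 6, and Article 8 in effect.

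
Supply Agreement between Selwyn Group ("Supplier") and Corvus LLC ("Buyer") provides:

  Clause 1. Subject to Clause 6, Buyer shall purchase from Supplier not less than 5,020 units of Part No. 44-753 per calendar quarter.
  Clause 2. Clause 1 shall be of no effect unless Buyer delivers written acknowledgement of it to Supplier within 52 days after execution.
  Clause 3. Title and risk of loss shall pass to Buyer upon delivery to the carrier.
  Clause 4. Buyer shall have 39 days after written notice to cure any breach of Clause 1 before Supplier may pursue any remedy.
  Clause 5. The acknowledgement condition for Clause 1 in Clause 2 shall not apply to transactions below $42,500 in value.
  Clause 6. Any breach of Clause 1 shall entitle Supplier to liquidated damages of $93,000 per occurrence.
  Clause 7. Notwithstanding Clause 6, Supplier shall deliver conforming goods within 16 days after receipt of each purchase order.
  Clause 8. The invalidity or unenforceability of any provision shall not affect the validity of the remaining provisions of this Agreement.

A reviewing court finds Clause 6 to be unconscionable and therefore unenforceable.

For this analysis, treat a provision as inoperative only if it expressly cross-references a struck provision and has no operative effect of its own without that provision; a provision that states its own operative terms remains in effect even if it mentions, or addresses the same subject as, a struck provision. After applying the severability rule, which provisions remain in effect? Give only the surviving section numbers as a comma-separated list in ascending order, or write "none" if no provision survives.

1, 2, 3, 4, 5, 7, 8

Clause 6 is struck. Clause 1 mentions Clause 6 but its own obligation stands independently of Clause 6, so Clause 1 is not affected. Although Clause 7 refers to Clause 6, its operative terms do not depend on Clause 6, so it remains in effect. No other provision's operative terms depend on Clause 6. Clause 8 is a severability clause and preserves every provision that can still be given independent effect. That leaves Clause 1, Clause 2, Clause 3, Clause 4, Clause 5, Clause 7, and Clause 8 in effect.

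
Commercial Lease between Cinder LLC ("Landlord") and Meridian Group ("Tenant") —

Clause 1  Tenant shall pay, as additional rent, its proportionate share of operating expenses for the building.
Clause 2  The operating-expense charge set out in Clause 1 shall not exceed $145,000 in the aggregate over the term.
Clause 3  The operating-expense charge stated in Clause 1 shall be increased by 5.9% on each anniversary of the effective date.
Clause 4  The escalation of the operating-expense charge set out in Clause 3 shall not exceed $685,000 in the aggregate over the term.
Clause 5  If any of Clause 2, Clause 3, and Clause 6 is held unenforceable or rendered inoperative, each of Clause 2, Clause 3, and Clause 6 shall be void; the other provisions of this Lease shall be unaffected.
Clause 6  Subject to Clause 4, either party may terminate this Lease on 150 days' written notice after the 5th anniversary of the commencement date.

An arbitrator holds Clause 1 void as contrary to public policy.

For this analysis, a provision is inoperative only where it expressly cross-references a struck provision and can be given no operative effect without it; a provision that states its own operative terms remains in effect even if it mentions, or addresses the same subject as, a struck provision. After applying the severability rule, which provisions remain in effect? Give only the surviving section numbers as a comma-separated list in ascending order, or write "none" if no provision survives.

Clause 1 is struck. Clause 2 does nothing except set the aggregate cap on the operating-expense charge by reference to Clause 1; with Clause 1 gone it has no independent effect and is inoperative. The whole of Clause 3 is the escalation of the operating-expense charge, defined by reference to Clause 1, so Clause 3 cannot stand once Clause 1 is removed. Clause 4 has no operative effect of its own apart from Clause 3 and is therefore inoperative. Clause 5 declares Clause 2, Clause 3, and Clause 6 mutually dependent; since one of them has fallen, all of them are of no effect. That brings down Clause 6 as well. The remainder continues in force under Clause 5. Only Clause 5 remains in effect.

5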